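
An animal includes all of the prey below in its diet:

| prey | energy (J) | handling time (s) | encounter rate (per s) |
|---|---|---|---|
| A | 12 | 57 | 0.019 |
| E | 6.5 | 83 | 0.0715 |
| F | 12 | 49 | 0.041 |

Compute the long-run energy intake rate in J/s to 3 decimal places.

R = (0.019×12 + 0.0715×6.5 + 0.041×12) / (1 + 0.019×57 + 0.0715×83 + 0.041×49) = 1.185/10.03 = 0.1182 J/s.

0.118 J/s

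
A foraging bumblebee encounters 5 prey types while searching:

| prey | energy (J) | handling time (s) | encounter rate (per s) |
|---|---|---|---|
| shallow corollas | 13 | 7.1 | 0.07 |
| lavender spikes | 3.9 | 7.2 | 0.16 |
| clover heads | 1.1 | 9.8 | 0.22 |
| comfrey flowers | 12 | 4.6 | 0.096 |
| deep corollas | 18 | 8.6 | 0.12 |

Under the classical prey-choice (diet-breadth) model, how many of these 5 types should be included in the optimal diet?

E/h in descending order: comfrey flowers 2.61, deep corollas 2.09, shallow corollas 1.83, lavender spikes 0.542, clover heads 0.112 J/s. The optimal diet is the largest prefix of this list for which every included type satisfies E_i/h_i > R on the types above it.
Rate on top 1: 0.7991. deep corollas: 2.09 > 0.7991 → include.
Rate on top 2: 1.339. shallow corollas: 1.83 > 1.339 → include.
Rate on top 3: 1.421. lavender spikes: 0.542 < 1.421 → exclude; stop.
Optimal diet: comfrey flowers, deep corollas, shallow corollas — 3 of 5 types.

3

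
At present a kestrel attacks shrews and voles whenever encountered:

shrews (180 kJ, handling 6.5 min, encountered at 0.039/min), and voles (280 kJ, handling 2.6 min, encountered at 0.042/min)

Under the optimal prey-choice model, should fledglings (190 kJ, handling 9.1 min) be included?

Yes

On shrews and voles alone, R = ΣλE/(1+Σλh) = 18.78/1.363 = 13.78 kJ/min.
Profitability of fledglings: 190/9.1 = 20.88 kJ/min.
Since 20.88 > R, including fledglings increases the long-run rate.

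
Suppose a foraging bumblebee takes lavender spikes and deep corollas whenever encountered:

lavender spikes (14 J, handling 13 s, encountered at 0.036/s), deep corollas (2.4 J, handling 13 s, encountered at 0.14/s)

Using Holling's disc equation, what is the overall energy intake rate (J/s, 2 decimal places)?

R = Σλ_iE_i / (1 + Σλ_ih_i)
Numerator: 0.036×14 + 0.14×2.4 = 0.84
Denominator: 1 + 0.036×13 + 0.14×13 = 3.288
R = 0.84/3.288 = 0.2555 J/s

0.26 J/s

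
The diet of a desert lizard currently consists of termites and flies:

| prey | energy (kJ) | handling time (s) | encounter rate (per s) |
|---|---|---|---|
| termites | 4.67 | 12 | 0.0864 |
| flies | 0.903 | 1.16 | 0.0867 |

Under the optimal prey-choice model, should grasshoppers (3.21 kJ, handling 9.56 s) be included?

Intake rate on the current diet: R = (0.0864×4.67 + 0.0867×0.903) / (1 + 0.0864×12 + 0.0867×1.16) = 0.4818/2.137 = 0.2254 kJ/s.
Profitability of grasshoppers: 3.21/9.56 = 0.3358 kJ/s.
0.3358 > 0.2254, so adding grasshoppers raises the average — include it.

Yes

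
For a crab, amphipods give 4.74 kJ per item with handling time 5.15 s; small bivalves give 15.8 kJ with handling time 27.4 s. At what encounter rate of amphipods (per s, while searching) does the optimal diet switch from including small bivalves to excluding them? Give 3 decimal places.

0.326 per s

The zero-one rule: include small bivalves iff E₂/h₂ > λE₁/(1+λh₁). Equality gives the switch point.
λE₁h₂ = E₂ + λE₂h₁ ⇒ λ = E₂/(E₁h₂ − E₂h₁) = 15.8/(129.9 − 81.37) = 0.3257 per s.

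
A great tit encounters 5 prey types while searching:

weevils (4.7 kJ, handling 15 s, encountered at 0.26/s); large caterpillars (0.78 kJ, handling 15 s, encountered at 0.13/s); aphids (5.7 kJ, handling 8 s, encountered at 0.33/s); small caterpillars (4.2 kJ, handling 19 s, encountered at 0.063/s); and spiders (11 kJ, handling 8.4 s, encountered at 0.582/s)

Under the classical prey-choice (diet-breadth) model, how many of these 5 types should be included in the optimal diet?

1

Rank by E/h (kJ/s): spiders 1.31, aphids 0.713, weevils 0.313, small caterpillars 0.221, large caterpillars 0.052. Include each in turn until the next type's E/h falls below the running intake rate.
Rate on top 1: 1.087. aphids: 0.713 < 1.087 → exclude; stop.
Optimal diet: spiders — 1 of 5 types.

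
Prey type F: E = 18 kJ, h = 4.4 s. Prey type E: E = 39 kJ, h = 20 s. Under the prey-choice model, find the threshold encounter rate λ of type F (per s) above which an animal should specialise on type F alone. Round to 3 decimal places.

The zero-one rule: include type E iff E₂/h₂ > λE₁/(1+λh₁). Equality gives the switch point.
λE₁h₂ = E₂ + λE₂h₁ ⇒ λ = E₂/(E₁h₂ − E₂h₁) = 39/(360 − 171.6) = 0.207 per s.

0.207 per s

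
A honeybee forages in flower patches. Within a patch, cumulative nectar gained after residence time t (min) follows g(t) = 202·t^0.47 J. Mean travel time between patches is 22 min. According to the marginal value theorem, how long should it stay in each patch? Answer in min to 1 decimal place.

Optimal t* satisfies g'(t*) = g(t*)/(T + t*).
g'(t) = 0.47·202·t^-0.53. Setting 0.47·202·t^-0.53 = 202·t^0.47/(22+t) gives 0.47(22+t) = t, so 0.53·t = 0.47×22.
t* = 0.47×22/0.53 = 19.51 min.

19.5 min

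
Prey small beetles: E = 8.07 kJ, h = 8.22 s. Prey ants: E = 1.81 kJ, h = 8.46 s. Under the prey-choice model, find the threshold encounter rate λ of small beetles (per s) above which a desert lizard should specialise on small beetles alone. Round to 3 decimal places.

The zero-one rule: include ants iff E₂/h₂ > λE₁/(1+λh₁). Equality gives the switch point.
λE₁h₂ = E₂ + λE₂h₁ ⇒ λ = E₂/(E₁h₂ − E₂h₁) = 1.81/(68.27 − 14.88) = 0.0339 per s.

0.034 per s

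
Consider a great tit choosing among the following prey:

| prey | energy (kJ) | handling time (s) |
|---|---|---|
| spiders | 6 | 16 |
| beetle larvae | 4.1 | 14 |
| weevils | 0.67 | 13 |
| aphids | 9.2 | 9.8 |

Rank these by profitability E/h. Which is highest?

In descending order of E/h:
aphids: 9.2/9.8 = 0.939 kJ/s
spiders: 6/16 = 0.375 kJ/s
beetle larvae: 4.1/14 = 0.293 kJ/s
weevils: 0.67/13 = 0.0515 kJ/s

aphids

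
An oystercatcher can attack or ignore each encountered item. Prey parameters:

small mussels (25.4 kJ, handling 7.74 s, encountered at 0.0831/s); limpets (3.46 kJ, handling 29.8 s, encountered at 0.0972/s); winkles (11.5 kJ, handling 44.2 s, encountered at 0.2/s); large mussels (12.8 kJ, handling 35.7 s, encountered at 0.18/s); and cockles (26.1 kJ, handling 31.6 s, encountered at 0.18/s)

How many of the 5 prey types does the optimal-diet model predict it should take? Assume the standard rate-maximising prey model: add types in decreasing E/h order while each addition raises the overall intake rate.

Rank by E/h (kJ/s): small mussels 3.28, cockles 0.826, large mussels 0.359, winkles 0.26, limpets 0.116. Include each in turn until the next type's E/h falls below the running intake rate.
Rate on top 1: 1.285. cockles: 0.826 < 1.285 → exclude; stop.
Optimal diet: small mussels — 1 of 5 types.

1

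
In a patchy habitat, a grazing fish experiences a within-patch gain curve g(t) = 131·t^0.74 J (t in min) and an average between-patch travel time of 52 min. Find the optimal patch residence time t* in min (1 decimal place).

148.0 min

Maximise g(t)/(T+t): set derivative to zero → g'(t)(T+t) = g(t).
g'(t) = 0.74·131·t^-0.26. Setting 0.74·131·t^-0.26 = 131·t^0.74/(52+t) gives 0.74(52+t) = t, so 0.26·t = 0.74×52.
t* = 0.74×52/0.26 = 148 min.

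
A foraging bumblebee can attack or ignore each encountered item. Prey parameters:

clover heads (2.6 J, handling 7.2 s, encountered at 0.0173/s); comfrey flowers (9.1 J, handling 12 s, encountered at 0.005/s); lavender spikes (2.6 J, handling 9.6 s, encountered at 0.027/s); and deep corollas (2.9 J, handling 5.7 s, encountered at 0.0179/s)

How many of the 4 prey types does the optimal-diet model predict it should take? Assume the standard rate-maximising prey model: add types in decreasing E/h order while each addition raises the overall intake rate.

4

E/h in descending order: comfrey flowers 0.758, deep corollas 0.509, clover heads 0.361, lavender spikes 0.271 J/s. The optimal diet is the largest prefix of this list for which every included type satisfies E_i/h_i > R on the types above it.
Rate on top 1: 0.04292. deep corollas: 0.509 > 0.04292 → include.
Rate on top 2: 0.08383. clover heads: 0.361 > 0.08383 → include.
Rate on top 3: 0.1107. lavender spikes: 0.271 > 0.1107 → include.
Optimal diet: comfrey flowers, deep corollas, clover heads, lavender spikes — 4 of 4 types.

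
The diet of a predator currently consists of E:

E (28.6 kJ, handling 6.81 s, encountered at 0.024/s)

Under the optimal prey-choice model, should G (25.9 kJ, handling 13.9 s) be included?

Yes

Current rate: (0.024×28.6)/(1 + 0.024×6.81) = 0.59 kJ/s.
Profitability of G: 25.9/13.9 = 1.863 kJ/s.
1.863 > 0.59, so adding G raises the average — include it.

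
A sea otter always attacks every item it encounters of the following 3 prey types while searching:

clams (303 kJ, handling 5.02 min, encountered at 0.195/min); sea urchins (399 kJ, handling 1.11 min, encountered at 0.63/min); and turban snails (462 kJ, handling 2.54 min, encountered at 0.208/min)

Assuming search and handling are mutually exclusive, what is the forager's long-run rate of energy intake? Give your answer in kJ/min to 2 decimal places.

R = Σλ_iE_i / (1 + Σλ_ih_i)
Numerator: 0.195×303 + 0.63×399 + 0.208×462 = 406.6
Denominator: 1 + 0.195×5.02 + 0.63×1.11 + 0.208×2.54 = 3.207
R = 406.6/3.207 = 126.8 kJ/min

126.79 kJ/min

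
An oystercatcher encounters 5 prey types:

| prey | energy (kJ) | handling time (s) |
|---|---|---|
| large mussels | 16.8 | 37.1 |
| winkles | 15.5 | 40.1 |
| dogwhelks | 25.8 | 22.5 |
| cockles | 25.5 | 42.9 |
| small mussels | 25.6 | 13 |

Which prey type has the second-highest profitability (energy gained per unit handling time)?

dogwhelks

In descending order of E/h:
small mussels: 25.6/13 = 1.97 kJ/s
dogwhelks: 25.8/22.5 = 1.15 kJ/s
cockles: 25.5/42.9 = 0.594 kJ/s
large mussels: 16.8/37.1 = 0.453 kJ/s
winkles: 15.5/40.1 = 0.387 kJ/s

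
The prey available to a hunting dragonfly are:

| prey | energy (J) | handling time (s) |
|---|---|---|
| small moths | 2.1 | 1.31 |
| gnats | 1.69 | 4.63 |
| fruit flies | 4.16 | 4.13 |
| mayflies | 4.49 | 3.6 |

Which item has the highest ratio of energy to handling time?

In descending order of E/h:
small moths: 2.1/1.31 = 1.6 J/s
mayflies: 4.49/3.6 = 1.25 J/s
fruit flies: 4.16/4.13 = 1.01 J/s
gnats: 1.69/4.63 = 0.365 J/s

small moths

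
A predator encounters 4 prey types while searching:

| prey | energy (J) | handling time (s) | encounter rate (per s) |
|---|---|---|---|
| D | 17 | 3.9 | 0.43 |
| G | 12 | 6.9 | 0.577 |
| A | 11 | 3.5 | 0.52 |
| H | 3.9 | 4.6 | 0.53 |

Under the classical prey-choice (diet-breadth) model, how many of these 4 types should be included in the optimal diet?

Rank by E/h (J/s): D 4.36, A 3.14, G 1.74, H 0.848. Include each in turn until the next type's E/h falls below the running intake rate.
Rate on top 1: 2.731. A: 3.14 > 2.731 → include.
Rate on top 2: 2.897. G: 1.74 < 2.897 → exclude; stop.
Optimal diet: D, A — 2 of 4 types.

2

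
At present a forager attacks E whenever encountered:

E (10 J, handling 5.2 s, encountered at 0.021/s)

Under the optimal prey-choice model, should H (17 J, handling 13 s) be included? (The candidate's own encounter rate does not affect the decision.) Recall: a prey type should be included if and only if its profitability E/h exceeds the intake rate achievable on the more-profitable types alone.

On E alone, R = ΣλE/(1+Σλh) = 0.21/1.109 = 0.1893 J/s.
H: E/h = 17/13 = 1.308 J/s.
Since 1.308 > R, including H increases the long-run rate.

Yes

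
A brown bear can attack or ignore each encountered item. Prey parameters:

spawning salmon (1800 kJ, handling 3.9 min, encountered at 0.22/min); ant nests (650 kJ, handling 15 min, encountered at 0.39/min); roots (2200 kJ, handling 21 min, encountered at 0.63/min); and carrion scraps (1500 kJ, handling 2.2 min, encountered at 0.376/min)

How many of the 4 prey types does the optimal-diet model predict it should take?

2

Profitabilities (E/h, kJ/min): carrion scraps 682, spawning salmon 462, roots 105, ant nests 43.3. Add prey in this order while the next type's profitability exceeds the intake rate on those already taken.
Rate on top 1: 308.7. spawning salmon: 462 > 308.7 → include.
Rate on top 2: 357.5. roots: 105 < 357.5 → exclude; stop.
Optimal diet: carrion scraps, spawning salmon — 2 of 4 types.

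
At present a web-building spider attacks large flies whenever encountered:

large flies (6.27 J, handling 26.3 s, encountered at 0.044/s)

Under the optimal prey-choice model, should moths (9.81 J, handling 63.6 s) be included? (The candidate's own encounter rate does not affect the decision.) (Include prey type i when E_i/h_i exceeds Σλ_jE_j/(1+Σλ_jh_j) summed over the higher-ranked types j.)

Intake rate on the current diet: R = (0.044×6.27) / (1 + 0.044×26.3) = 0.2759/2.157 = 0.1279 J/s.
Profitability of moths: 9.81/63.6 = 0.1542 J/s.
Since 0.1542 > R, including moths increases the long-run rate.

Yes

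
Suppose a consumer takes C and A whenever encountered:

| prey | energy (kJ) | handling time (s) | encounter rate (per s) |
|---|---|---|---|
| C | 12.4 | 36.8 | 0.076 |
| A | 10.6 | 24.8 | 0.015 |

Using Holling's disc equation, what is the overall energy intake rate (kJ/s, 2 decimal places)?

0.26 kJ/s

Energy encountered per unit search time: 0.076×12.4 + 0.015×10.6 = 1.101 kJ/s.
Handling time per unit search time: 0.076×36.8 + 0.015×24.8 = 3.169.
Rate = 1.101/(1 + 3.169) = 0.2642 kJ/s.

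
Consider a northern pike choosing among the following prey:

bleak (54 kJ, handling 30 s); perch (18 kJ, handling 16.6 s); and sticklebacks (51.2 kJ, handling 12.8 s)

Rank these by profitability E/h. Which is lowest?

perch

Profitability E/h (kJ/s): bleak = 54/30 = 1.8, perch = 18/16.6 = 1.08, sticklebacks = 51.2/12.8 = 4.
Ranked: sticklebacks > bleak > perch.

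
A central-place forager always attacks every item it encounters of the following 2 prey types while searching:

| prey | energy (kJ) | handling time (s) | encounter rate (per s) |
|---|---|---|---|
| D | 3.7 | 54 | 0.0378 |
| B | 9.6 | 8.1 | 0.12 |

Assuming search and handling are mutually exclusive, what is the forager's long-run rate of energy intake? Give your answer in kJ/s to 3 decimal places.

R = (0.0378×3.7 + 0.12×9.6) / (1 + 0.0378×54 + 0.12×8.1) = 1.292/4.013 = 0.3219 kJ/s.

0.322 kJ/s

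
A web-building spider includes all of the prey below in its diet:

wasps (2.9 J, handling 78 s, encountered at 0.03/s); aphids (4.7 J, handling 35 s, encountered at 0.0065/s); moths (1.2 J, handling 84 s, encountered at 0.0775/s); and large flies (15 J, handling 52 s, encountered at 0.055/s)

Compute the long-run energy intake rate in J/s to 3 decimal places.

Energy encountered per unit search time: 0.03×2.9 + 0.0065×4.7 + 0.0775×1.2 + 0.055×15 = 1.036 J/s.
Handling time per unit search time: 0.03×78 + 0.0065×35 + 0.0775×84 + 0.055×52 = 11.94.
Rate = 1.036/(1 + 11.94) = 0.08004 J/s.

0.080 J/s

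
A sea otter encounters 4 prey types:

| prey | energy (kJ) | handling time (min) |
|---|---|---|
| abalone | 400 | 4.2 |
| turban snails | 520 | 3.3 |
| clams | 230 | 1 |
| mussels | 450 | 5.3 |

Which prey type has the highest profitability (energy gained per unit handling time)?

In descending order of E/h:
clams: 230/1 = 230 kJ/min
turban snails: 520/3.3 = 158 kJ/min
abalone: 400/4.2 = 95.2 kJ/min
mussels: 450/5.3 = 84.9 kJ/min

clams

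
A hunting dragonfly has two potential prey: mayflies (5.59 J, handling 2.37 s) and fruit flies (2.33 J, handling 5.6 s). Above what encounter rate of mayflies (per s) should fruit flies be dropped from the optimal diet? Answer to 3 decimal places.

Drop fruit flies once their profitability E₂/h₂ falls below the rate achievable on mayflies alone: E₂/h₂ = λE₁/(1 + λh₁).
Solve for λ: λE₁h₂ = E₂(1 + λh₁) → λ(E₁h₂ − E₂h₁) = E₂ → λ = E₂/(E₁h₂ − E₂h₁).
λ = 2.33/(5.59×5.6 − 2.33×2.37) = 2.33/25.78 = 0.09037 per s.

0.090 per s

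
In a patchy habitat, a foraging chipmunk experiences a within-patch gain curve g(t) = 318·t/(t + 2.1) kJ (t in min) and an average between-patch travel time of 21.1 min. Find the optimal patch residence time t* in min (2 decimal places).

6.66 min

By the marginal value theorem, leave when the instantaneous gain rate g'(t) equals the habitat-wide average g(t)/(T + t).
g'(t) = 318·2.1/(t + 2.1)². Setting 318·2.1/(t+2.1)² = 318t/[(t+2.1)(21.1+t)] gives 2.1(21.1+t) = t(t+2.1), so t² = 2.1×21.1 = 44.31.
t* = √44.31 = 6.657 min.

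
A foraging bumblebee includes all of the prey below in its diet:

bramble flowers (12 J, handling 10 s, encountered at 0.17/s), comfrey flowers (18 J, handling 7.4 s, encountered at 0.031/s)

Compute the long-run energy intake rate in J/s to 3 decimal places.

0.887 J/s

Energy encountered per unit search time: 0.17×12 + 0.031×18 = 2.598 J/s.
Handling time per unit search time: 0.17×10 + 0.031×7.4 = 1.929.
Rate = 2.598/(1 + 1.929) = 0.8869 J/s.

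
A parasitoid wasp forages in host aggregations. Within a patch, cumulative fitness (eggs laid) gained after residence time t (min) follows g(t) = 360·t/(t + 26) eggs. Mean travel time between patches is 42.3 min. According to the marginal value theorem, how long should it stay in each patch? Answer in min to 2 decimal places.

Optimal t* satisfies g'(t*) = g(t*)/(T + t*).
g'(t) = 360·26/(t + 26)². Setting 360·26/(t+26)² = 360t/[(t+26)(42.3+t)] gives 26(42.3+t) = t(t+26), so t² = 26×42.3 = 1100.
t* = √1100 = 33.16 min.

33.16 min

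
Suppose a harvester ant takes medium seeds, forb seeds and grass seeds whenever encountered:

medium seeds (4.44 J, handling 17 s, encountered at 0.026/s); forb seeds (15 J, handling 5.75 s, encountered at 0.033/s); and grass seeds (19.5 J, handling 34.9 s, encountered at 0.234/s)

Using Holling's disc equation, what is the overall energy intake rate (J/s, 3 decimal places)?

0.528 J/s

R = (0.026×4.44 + 0.033×15 + 0.234×19.5) / (1 + 0.026×17 + 0.033×5.75 + 0.234×34.9) = 5.173/9.798 = 0.528 J/s.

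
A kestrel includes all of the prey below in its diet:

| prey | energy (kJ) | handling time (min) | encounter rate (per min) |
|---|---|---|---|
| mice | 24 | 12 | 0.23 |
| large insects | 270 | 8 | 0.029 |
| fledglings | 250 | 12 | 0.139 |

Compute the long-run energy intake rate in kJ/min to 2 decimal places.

8.50 kJ/min

Energy encountered per unit search time: 0.23×24 + 0.029×270 + 0.139×250 = 48.1 kJ/min.
Handling time per unit search time: 0.23×12 + 0.029×8 + 0.139×12 = 4.66.
Rate = 48.1/(1 + 4.66) = 8.498 kJ/min.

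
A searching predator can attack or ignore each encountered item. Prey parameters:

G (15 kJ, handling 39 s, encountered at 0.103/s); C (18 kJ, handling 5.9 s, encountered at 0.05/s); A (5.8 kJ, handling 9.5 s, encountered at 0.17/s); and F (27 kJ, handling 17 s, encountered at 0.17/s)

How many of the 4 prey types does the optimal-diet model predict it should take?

2

E/h in descending order: C 3.05, F 1.59, A 0.611, G 0.385 kJ/s. The optimal diet is the largest prefix of this list for which every included type satisfies E_i/h_i > R on the types above it.
Rate on top 1: 0.695. F: 1.59 > 0.695 → include.
Rate on top 2: 1.312. A: 0.611 < 1.312 → exclude; stop.
Optimal diet: C, F — 2 of 4 types.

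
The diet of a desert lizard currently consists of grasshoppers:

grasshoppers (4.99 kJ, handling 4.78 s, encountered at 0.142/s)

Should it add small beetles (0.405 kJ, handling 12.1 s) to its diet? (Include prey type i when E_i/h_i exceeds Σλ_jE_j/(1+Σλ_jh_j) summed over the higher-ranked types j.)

On grasshoppers alone, R = ΣλE/(1+Σλh) = 0.7086/1.679 = 0.4221 kJ/s.
small beetles: E/h = 0.405/12.1 = 0.03347 kJ/s.
0.03347 < 0.4221, so adding small beetles would lower the average — exclude it.

No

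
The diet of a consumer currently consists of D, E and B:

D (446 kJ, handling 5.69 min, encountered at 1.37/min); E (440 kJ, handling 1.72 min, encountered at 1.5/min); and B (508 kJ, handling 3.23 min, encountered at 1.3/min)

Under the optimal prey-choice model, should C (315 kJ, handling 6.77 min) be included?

Current rate: (1.37×446 + 1.5×440 + 1.3×508)/(1 + 1.37×5.69 + 1.5×1.72 + 1.3×3.23) = 124 kJ/min.
C: E/h = 315/6.77 = 46.53 kJ/min.
Since 46.53 < R, time spent handling C is better spent searching.

No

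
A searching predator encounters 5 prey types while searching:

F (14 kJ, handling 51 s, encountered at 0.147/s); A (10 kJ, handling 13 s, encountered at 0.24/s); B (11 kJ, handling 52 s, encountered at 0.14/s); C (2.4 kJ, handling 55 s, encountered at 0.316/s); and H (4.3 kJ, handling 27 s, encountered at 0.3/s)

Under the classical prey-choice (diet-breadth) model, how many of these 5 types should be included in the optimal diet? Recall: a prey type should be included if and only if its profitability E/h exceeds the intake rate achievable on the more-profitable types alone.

E/h in descending order: A 0.769, F 0.275, B 0.212, H 0.159, C 0.0436 kJ/s. The optimal diet is the largest prefix of this list for which every included type satisfies E_i/h_i > R on the types above it.
Rate on top 1: 0.5825. F: 0.275 < 0.5825 → exclude; stop.
Optimal diet: A — 1 of 5 types.

1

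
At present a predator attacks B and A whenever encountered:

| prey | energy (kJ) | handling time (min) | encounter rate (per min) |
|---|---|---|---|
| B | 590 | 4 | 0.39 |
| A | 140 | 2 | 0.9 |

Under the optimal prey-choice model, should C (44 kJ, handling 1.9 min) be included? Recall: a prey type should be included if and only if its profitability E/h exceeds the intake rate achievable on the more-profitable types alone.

On B and A alone, R = ΣλE/(1+Σλh) = 356.1/4.36 = 81.67 kJ/min.
Profitability of C: 44/1.9 = 23.16 kJ/min.
Since 23.16 < R, time spent handling C is better spent searching.

No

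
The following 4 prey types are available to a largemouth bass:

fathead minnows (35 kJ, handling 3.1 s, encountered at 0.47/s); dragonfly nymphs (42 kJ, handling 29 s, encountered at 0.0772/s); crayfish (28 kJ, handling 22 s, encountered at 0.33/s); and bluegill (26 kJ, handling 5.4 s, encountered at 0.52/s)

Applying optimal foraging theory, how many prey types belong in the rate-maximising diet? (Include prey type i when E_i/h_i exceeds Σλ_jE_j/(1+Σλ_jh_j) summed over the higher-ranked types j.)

E/h in descending order: fathead minnows 11.3, bluegill 4.81, dragonfly nymphs 1.45, crayfish 1.27 kJ/s. The optimal diet is the largest prefix of this list for which every included type satisfies E_i/h_i > R on the types above it.
Rate on top 1: 6.695. bluegill: 4.81 < 6.695 → exclude; stop.
Optimal diet: fathead minnows — 1 of 4 types.

1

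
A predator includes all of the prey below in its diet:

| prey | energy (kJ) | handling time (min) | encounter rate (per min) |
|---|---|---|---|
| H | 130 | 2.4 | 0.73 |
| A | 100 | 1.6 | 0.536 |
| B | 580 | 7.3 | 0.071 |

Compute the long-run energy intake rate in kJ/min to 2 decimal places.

45.95 kJ/min

R = Σλ_iE_i / (1 + Σλ_ih_i)
Numerator: 0.73×130 + 0.536×100 + 0.071×580 = 189.7
Denominator: 1 + 0.73×2.4 + 0.536×1.6 + 0.071×7.3 = 4.128
R = 189.7/4.128 = 45.95 kJ/min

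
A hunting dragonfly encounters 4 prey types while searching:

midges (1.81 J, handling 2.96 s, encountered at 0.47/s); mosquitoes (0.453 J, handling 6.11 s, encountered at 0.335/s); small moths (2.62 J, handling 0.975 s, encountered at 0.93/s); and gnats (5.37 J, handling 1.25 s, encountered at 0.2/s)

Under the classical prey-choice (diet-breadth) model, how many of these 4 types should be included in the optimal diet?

2

E/h in descending order: gnats 4.3, small moths 2.69, midges 0.611, mosquitoes 0.0741 J/s. The optimal diet is the largest prefix of this list for which every included type satisfies E_i/h_i > R on the types above it.
Rate on top 1: 0.8592. small moths: 2.69 > 0.8592 → include.
Rate on top 2: 1.628. midges: 0.611 < 1.628 → exclude; stop.
Optimal diet: gnats, small moths — 2 of 4 types.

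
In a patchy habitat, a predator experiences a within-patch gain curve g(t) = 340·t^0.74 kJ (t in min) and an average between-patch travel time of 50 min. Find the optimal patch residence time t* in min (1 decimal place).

By the marginal value theorem, leave when the instantaneous gain rate g'(t) equals the habitat-wide average g(t)/(T + t).
g'(t) = 0.74·340·t^-0.26. Setting 0.74·340·t^-0.26 = 340·t^0.74/(50+t) gives 0.74(50+t) = t, so 0.26·t = 0.74×50.
t* = 0.74×50/0.26 = 142.3 min.

142.3 min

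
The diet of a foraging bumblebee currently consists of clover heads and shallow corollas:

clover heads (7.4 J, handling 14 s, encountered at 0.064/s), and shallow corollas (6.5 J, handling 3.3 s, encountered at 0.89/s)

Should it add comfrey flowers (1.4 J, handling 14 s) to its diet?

On clover heads and shallow corollas alone, R = ΣλE/(1+Σλh) = 6.259/4.833 = 1.295 J/s.
Profitability of comfrey flowers: 1.4/14 = 0.1 J/s.
0.1 < 1.295, so adding comfrey flowers would lower the average — exclude it.

No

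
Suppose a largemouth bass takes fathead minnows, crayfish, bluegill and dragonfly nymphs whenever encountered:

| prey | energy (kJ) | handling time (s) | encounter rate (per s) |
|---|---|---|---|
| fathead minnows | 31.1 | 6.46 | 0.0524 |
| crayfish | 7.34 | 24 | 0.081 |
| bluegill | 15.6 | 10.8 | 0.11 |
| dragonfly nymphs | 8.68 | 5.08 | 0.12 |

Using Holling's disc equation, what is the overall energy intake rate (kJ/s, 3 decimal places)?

0.981 kJ/s

R = (0.0524×31.1 + 0.081×7.34 + 0.11×15.6 + 0.12×8.68) / (1 + 0.0524×6.46 + 0.081×24 + 0.11×10.8 + 0.12×5.08) = 4.982/5.08 = 0.9806 kJ/s.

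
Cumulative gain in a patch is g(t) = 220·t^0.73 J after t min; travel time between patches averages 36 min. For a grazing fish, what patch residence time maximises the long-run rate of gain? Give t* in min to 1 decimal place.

97.3 min

Optimal t* satisfies g'(t*) = g(t*)/(T + t*).
g'(t) = 0.73·220·t^-0.27. Setting 0.73·220·t^-0.27 = 220·t^0.73/(36+t) gives 0.73(36+t) = t, so 0.27·t = 0.73×36.
t* = 0.73×36/0.27 = 97.33 min.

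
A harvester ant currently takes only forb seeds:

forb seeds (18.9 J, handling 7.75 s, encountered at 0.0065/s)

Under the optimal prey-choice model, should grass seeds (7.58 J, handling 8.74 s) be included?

Intake rate on the current diet: R = (0.0065×18.9) / (1 + 0.0065×7.75) = 0.1228/1.05 = 0.117 J/s.
Profitability of grass seeds: 7.58/8.74 = 0.8673 J/s.
Since 0.8673 > R, including grass seeds increases the long-run rate.

Yes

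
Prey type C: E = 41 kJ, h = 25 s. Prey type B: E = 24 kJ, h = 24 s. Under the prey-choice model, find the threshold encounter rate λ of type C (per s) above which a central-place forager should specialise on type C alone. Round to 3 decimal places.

At the threshold, the rate on type C alone equals the profitability of type B: λ·41/(1 + λ·25) = 24/24 = 1.
Rearranging, λ(41 − 1×25) = 1, so λ = 1/16 = 0.0625 per s.

0.062 per s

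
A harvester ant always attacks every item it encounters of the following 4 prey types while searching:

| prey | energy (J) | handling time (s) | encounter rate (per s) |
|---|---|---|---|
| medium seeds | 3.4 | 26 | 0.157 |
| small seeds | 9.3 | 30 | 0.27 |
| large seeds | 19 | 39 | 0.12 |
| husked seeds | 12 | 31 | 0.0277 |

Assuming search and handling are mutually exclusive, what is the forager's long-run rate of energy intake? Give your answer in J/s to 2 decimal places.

Energy encountered per unit search time: 0.157×3.4 + 0.27×9.3 + 0.12×19 + 0.0277×12 = 5.657 J/s.
Handling time per unit search time: 0.157×26 + 0.27×30 + 0.12×39 + 0.0277×31 = 17.72.
Rate = 5.657/(1 + 17.72) = 0.3022 J/s.

0.30 J/s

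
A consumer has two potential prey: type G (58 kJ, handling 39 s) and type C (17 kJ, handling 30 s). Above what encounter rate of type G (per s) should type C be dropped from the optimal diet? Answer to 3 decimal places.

The zero-one rule: include type C iff E₂/h₂ > λE₁/(1+λh₁). Equality gives the switch point.
λE₁h₂ = E₂ + λE₂h₁ ⇒ λ = E₂/(E₁h₂ − E₂h₁) = 17/(1740 − 663) = 0.01578 per s.

0.016 per s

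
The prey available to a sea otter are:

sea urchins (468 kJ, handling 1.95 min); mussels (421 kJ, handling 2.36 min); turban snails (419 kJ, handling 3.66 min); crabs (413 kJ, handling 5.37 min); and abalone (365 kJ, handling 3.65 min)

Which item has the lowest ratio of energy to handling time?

In descending order of E/h:
sea urchins: 468/1.95 = 240 kJ/min
mussels: 421/2.36 = 178 kJ/min
turban snails: 419/3.66 = 114 kJ/min
abalone: 365/3.65 = 100 kJ/min
crabs: 413/5.37 = 76.9 kJ/min

crabs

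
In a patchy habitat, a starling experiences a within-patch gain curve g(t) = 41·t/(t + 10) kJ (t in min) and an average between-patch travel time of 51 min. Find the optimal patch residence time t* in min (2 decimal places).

22.58 min

Optimal t* satisfies g'(t*) = g(t*)/(T + t*).
g'(t) = 41·10/(t + 10)². Setting 41·10/(t+10)² = 41t/[(t+10)(51+t)] gives 10(51+t) = t(t+10), so t² = 10×51 = 510.
t* = √510 = 22.58 min.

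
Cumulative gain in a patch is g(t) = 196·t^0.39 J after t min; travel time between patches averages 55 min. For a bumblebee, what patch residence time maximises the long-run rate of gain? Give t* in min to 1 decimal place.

Maximise g(t)/(T+t): set derivative to zero → g'(t)(T+t) = g(t).
g'(t) = 0.39·196·t^-0.61. Setting 0.39·196·t^-0.61 = 196·t^0.39/(55+t) gives 0.39(55+t) = t, so 0.61·t = 0.39×55.
t* = 0.39×55/0.61 = 35.16 min.

35.2 min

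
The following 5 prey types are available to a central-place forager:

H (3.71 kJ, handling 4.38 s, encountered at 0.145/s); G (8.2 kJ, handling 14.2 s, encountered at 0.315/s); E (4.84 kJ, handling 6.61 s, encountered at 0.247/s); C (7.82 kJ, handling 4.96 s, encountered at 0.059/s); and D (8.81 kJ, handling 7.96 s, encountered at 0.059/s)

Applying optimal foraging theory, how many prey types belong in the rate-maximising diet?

4

Profitabilities (E/h, kJ/s): C 1.58, D 1.11, H 0.847, E 0.732, G 0.577. Add prey in this order while the next type's profitability exceeds the intake rate on those already taken.
Rate on top 1: 0.3569. D: 1.11 > 0.3569 → include.
Rate on top 2: 0.5568. H: 0.847 > 0.5568 → include.
Rate on top 3: 0.6337. E: 0.732 > 0.6337 → include.
Rate on top 4: 0.6736. G: 0.577 < 0.6736 → exclude; stop.
Optimal diet: C, D, H, E — 4 of 5 types.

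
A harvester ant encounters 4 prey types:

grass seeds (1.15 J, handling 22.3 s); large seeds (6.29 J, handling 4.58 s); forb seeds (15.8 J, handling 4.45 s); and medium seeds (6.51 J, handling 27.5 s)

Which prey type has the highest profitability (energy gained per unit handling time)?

Profitability E/h (J/s): grass seeds = 1.15/22.3 = 0.0516, large seeds = 6.29/4.58 = 1.37, forb seeds = 15.8/4.45 = 3.55, medium seeds = 6.51/27.5 = 0.237.
Ranked: forb seeds > large seeds > medium seeds > grass seeds.

forb seeds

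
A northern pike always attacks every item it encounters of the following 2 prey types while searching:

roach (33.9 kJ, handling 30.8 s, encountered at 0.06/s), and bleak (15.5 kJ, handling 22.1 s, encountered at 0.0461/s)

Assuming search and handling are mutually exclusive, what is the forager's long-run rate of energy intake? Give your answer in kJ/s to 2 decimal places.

0.71 kJ/s

R = Σλ_iE_i / (1 + Σλ_ih_i)
Numerator: 0.06×33.9 + 0.0461×15.5 = 2.749
Denominator: 1 + 0.06×30.8 + 0.0461×22.1 = 3.867
R = 2.749/3.867 = 0.7108 kJ/s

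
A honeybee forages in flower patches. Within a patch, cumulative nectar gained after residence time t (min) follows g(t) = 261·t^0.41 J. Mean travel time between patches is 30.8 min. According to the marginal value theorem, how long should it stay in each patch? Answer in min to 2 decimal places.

21.40 min

Optimal t* satisfies g'(t*) = g(t*)/(T + t*).
g'(t) = 0.41·261·t^-0.59. Setting 0.41·261·t^-0.59 = 261·t^0.41/(30.8+t) gives 0.41(30.8+t) = t, so 0.59·t = 0.41×30.8.
t* = 0.41×30.8/0.59 = 21.4 min.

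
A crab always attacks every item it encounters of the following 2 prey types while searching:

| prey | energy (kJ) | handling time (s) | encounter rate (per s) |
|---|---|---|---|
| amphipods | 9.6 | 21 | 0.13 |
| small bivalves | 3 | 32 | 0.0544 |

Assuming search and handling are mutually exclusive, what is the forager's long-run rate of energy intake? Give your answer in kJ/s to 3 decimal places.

0.258 kJ/s

R = Σλ_iE_i / (1 + Σλ_ih_i)
Numerator: 0.13×9.6 + 0.0544×3 = 1.411
Denominator: 1 + 0.13×21 + 0.0544×32 = 5.471
R = 1.411/5.471 = 0.258 kJ/s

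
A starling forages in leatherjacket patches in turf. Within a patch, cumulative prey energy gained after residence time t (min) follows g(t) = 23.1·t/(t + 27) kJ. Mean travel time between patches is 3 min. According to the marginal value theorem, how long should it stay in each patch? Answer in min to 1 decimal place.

9.0 min

Maximise g(t)/(T+t): set derivative to zero → g'(t)(T+t) = g(t).
g'(t) = 23.1·27/(t + 27)². Setting 23.1·27/(t+27)² = 23.1t/[(t+27)(3+t)] gives 27(3+t) = t(t+27), so t² = 27×3 = 81.
t* = √81 = 9 min.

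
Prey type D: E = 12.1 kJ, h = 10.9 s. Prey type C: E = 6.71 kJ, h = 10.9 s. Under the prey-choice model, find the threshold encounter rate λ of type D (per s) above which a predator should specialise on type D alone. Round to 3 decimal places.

At the threshold, the rate on type D alone equals the profitability of type C: λ·12.1/(1 + λ·10.9) = 6.71/10.9 = 0.6156.
Rearranging, λ(12.1 − 0.6156×10.9) = 0.6156, so λ = 0.6156/5.39 = 0.1142 per s.

0.114 per s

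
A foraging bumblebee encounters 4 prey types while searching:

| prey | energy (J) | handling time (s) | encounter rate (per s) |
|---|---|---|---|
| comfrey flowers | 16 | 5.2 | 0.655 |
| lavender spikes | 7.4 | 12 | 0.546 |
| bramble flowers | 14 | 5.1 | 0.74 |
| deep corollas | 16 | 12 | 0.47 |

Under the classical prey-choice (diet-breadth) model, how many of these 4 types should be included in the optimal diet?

Profitabilities (E/h, J/s): comfrey flowers 3.08, bramble flowers 2.75, deep corollas 1.33, lavender spikes 0.617. Add prey in this order while the next type's profitability exceeds the intake rate on those already taken.
Rate on top 1: 2.379. bramble flowers: 2.75 > 2.379 → include.
Rate on top 2: 2.548. deep corollas: 1.33 < 2.548 → exclude; stop.
Optimal diet: comfrey flowers, bramble flowers — 2 of 4 types.

2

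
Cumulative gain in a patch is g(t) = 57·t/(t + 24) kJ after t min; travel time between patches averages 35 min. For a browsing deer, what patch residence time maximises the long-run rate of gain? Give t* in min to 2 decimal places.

Maximise g(t)/(T+t): set derivative to zero → g'(t)(T+t) = g(t).
g'(t) = 57·24/(t + 24)². Setting 57·24/(t+24)² = 57t/[(t+24)(35+t)] gives 24(35+t) = t(t+24), so t² = 24×35 = 840.
t* = √840 = 28.98 min.

28.98 min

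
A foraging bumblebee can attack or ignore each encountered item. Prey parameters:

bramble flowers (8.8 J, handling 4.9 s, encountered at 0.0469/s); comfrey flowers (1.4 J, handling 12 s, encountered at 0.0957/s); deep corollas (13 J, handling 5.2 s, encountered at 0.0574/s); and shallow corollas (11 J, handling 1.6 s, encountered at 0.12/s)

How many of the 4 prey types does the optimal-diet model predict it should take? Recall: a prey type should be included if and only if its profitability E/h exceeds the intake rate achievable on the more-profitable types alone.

3

Profitabilities (E/h, J/s): shallow corollas 6.88, deep corollas 2.5, bramble flowers 1.8, comfrey flowers 0.117. Add prey in this order while the next type's profitability exceeds the intake rate on those already taken.
Rate on top 1: 1.107. deep corollas: 2.5 > 1.107 → include.
Rate on top 2: 1.386. bramble flowers: 1.8 > 1.386 → include.
Rate on top 3: 1.441. comfrey flowers: 0.117 < 1.441 → exclude; stop.
Optimal diet: shallow corollas, deep corollas, bramble flowers — 3 of 4 types.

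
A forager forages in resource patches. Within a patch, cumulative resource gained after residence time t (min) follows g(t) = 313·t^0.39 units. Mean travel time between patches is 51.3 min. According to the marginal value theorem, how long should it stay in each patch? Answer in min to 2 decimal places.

32.80 min

Maximise g(t)/(T+t): set derivative to zero → g'(t)(T+t) = g(t).
g'(t) = 0.39·313·t^-0.61. Setting 0.39·313·t^-0.61 = 313·t^0.39/(51.3+t) gives 0.39(51.3+t) = t, so 0.61·t = 0.39×51.3.
t* = 0.39×51.3/0.61 = 32.8 min.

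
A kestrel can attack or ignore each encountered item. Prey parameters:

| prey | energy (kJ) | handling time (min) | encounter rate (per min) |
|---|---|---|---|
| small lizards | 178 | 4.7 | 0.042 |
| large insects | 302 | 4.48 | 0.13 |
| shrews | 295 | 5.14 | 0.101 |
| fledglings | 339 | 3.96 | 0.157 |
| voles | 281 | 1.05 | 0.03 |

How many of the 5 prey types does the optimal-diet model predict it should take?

Profitabilities (E/h, kJ/min): voles 268, fledglings 85.6, large insects 67.4, shrews 57.4, small lizards 37.9. Add prey in this order while the next type's profitability exceeds the intake rate on those already taken.
Rate on top 1: 8.173. fledglings: 85.6 > 8.173 → include.
Rate on top 2: 37.29. large insects: 67.4 > 37.29 → include.
Rate on top 3: 45.14. shrews: 57.4 > 45.14 → include.
Rate on top 4: 47.45. small lizards: 37.9 < 47.45 → exclude; stop.
Optimal diet: voles, fledglings, large insects, shrews — 4 of 5 types.

4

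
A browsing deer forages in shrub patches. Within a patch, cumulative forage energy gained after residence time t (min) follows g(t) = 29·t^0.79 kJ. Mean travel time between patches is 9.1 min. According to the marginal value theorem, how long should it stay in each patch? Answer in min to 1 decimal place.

By the marginal value theorem, leave when the instantaneous gain rate g'(t) equals the habitat-wide average g(t)/(T + t).
g'(t) = 0.79·29·t^-0.21. Setting 0.79·29·t^-0.21 = 29·t^0.79/(9.1+t) gives 0.79(9.1+t) = t, so 0.21·t = 0.79×9.1.
t* = 0.79×9.1/0.21 = 34.23 min.

34.2 min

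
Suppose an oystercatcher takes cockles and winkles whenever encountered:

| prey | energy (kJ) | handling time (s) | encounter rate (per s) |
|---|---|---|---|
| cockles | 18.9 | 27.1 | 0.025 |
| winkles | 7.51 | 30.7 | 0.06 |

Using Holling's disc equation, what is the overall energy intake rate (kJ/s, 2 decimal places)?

0.26 kJ/s

Energy encountered per unit search time: 0.025×18.9 + 0.06×7.51 = 0.9231 kJ/s.
Handling time per unit search time: 0.025×27.1 + 0.06×30.7 = 2.519.
Rate = 0.9231/(1 + 2.519) = 0.2623 kJ/s.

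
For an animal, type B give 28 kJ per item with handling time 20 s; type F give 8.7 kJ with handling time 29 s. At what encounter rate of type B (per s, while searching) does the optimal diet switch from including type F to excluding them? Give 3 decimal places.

0.014 per s

Drop type F once their profitability E₂/h₂ falls below the rate achievable on type B alone: E₂/h₂ = λE₁/(1 + λh₁).
Solve for λ: λE₁h₂ = E₂(1 + λh₁) → λ(E₁h₂ − E₂h₁) = E₂ → λ = E₂/(E₁h₂ − E₂h₁).
λ = 8.7/(28×29 − 8.7×20) = 8.7/638 = 0.01364 per s.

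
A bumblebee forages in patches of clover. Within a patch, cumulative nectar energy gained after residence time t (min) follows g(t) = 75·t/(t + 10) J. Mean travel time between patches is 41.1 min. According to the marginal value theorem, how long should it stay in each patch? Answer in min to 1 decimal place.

Optimal t* satisfies g'(t*) = g(t*)/(T + t*).
g'(t) = 75·10/(t + 10)². Setting 75·10/(t+10)² = 75t/[(t+10)(41.1+t)] gives 10(41.1+t) = t(t+10), so t² = 10×41.1 = 411.
t* = √411 = 20.27 min.

20.3 min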